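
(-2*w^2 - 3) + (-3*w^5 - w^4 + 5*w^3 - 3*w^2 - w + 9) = -3*w^5 - w^4 + 5*w^3 - 5*w^2 - w + 6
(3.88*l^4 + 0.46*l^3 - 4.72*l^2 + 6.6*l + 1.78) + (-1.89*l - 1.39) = 3.88*l^4 + 0.46*l^3 - 4.72*l^2 + 4.71*l + 0.39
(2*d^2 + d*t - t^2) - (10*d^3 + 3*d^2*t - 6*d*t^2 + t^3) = -10*d^3 - 3*d^2*t + 2*d^2 + 6*d*t^2 + d*t - t^3 - t^2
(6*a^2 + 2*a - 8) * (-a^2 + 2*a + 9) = -6*a^4 + 10*a^3 + 66*a^2 + 2*a - 72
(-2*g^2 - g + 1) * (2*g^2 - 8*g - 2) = -4*g^4 + 14*g^3 + 14*g^2 - 6*g - 2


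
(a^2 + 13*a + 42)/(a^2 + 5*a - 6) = (a + 7)/(a - 1)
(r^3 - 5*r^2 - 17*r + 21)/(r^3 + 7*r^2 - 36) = (r^2 - 8*r + 7)/(r^2 + 4*r - 12)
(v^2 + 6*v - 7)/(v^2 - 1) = (v + 7)/(v + 1)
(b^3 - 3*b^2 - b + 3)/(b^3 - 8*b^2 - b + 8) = (b - 3)/(b - 8)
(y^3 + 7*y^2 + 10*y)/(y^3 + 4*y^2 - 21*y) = (y^2 + 7*y + 10)/(y^2 + 4*y - 21)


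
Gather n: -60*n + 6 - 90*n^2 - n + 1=-90*n^2 - 61*n + 7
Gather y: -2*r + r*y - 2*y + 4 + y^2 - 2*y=-2*r + y^2 + y*(r - 4) + 4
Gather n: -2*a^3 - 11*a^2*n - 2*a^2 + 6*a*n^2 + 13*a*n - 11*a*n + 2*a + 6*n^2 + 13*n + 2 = -2*a^3 - 2*a^2 + 2*a + n^2*(6*a + 6) + n*(-11*a^2 + 2*a + 13) + 2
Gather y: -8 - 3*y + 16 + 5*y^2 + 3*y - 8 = 5*y^2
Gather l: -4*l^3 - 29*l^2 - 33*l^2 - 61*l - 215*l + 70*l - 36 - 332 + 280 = -4*l^3 - 62*l^2 - 206*l - 88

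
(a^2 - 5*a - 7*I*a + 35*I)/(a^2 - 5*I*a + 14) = (a - 5)/(a + 2*I)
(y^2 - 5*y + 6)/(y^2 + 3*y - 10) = (y - 3)/(y + 5)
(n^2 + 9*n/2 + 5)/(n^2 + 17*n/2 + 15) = (n + 2)/(n + 6)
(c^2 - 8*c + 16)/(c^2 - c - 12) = (c - 4)/(c + 3)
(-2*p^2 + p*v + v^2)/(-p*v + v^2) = (2*p + v)/v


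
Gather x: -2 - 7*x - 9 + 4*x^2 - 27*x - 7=4*x^2 - 34*x - 18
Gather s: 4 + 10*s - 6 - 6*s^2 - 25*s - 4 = -6*s^2 - 15*s - 6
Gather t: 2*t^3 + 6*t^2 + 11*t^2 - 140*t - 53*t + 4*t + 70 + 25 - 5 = 2*t^3 + 17*t^2 - 189*t + 90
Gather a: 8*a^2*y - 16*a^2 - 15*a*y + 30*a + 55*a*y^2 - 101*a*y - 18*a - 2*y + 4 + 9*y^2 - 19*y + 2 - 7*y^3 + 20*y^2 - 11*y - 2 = a^2*(8*y - 16) + a*(55*y^2 - 116*y + 12) - 7*y^3 + 29*y^2 - 32*y + 4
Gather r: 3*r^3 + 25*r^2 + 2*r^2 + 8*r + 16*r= 3*r^3 + 27*r^2 + 24*r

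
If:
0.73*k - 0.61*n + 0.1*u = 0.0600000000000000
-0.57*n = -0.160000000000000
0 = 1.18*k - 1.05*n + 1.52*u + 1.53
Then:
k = 0.48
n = 0.28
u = -1.18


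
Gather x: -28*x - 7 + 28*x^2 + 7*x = 28*x^2 - 21*x - 7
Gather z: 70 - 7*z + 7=77 - 7*z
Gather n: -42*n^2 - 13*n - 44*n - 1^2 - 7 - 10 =-42*n^2 - 57*n - 18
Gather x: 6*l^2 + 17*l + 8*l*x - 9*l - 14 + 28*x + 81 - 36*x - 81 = 6*l^2 + 8*l + x*(8*l - 8) - 14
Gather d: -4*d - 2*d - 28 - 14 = -6*d - 42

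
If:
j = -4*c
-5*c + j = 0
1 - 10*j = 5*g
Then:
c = 0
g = 1/5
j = 0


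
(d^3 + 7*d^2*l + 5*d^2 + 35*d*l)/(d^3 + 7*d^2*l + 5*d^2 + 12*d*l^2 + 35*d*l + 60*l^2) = d*(d + 7*l)/(d^2 + 7*d*l + 12*l^2)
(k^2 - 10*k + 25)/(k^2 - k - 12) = (-k^2 + 10*k - 25)/(-k^2 + k + 12)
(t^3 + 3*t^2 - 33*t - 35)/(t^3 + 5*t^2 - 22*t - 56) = (t^2 - 4*t - 5)/(t^2 - 2*t - 8)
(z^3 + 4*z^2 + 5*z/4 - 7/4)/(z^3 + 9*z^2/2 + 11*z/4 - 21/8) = 2*(z + 1)/(2*z + 3)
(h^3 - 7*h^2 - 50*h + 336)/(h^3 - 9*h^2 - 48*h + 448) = (h - 6)/(h - 8)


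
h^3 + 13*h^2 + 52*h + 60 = (h + 2)*(h + 5)*(h + 6)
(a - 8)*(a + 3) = a^2 - 5*a - 24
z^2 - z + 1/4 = (z - 1/2)^2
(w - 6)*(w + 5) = w^2 - w - 30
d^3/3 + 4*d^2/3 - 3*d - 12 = (d/3 + 1)*(d - 3)*(d + 4)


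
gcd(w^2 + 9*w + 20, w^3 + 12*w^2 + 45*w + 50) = w + 5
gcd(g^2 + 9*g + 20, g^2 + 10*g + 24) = g + 4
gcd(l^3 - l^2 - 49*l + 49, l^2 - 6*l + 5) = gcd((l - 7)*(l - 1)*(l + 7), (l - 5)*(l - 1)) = l - 1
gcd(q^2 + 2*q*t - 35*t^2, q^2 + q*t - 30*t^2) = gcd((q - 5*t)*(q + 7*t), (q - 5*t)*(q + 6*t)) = q - 5*t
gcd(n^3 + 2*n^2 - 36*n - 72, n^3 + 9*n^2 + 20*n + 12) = n^2 + 8*n + 12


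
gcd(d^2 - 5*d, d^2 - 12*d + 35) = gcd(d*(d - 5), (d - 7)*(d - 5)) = d - 5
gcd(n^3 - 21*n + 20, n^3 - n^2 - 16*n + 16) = n^2 - 5*n + 4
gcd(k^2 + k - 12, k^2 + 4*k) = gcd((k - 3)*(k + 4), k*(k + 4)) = k + 4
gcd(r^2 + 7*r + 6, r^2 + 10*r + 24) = r + 6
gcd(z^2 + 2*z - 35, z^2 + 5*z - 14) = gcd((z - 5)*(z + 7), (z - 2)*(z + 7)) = z + 7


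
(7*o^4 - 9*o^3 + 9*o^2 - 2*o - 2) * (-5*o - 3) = -35*o^5 + 24*o^4 - 18*o^3 - 17*o^2 + 16*o + 6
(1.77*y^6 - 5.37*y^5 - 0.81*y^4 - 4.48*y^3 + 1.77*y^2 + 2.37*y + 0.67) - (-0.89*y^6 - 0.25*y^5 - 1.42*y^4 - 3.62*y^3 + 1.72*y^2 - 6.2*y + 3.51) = 2.66*y^6 - 5.12*y^5 + 0.61*y^4 - 0.86*y^3 + 0.05*y^2 + 8.57*y - 2.84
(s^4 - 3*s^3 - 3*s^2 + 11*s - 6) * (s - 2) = s^5 - 5*s^4 + 3*s^3 + 17*s^2 - 28*s + 12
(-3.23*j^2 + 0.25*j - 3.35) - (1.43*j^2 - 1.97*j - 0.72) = -4.66*j^2 + 2.22*j - 2.63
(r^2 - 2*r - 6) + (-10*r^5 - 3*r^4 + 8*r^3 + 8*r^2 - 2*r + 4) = -10*r^5 - 3*r^4 + 8*r^3 + 9*r^2 - 4*r - 2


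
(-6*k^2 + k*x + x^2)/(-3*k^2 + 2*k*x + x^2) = (-2*k + x)/(-k + x)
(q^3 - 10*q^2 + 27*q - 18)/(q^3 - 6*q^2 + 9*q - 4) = (q^2 - 9*q + 18)/(q^2 - 5*q + 4)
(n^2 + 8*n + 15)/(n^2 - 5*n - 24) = (n + 5)/(n - 8)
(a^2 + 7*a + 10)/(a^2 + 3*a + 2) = (a + 5)/(a + 1)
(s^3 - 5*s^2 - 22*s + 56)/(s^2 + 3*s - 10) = (s^2 - 3*s - 28)/(s + 5)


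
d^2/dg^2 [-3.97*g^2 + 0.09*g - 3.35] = -7.94000000000000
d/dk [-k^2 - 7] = -2*k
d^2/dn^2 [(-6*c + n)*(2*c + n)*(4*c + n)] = 6*n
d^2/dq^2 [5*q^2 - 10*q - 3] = 10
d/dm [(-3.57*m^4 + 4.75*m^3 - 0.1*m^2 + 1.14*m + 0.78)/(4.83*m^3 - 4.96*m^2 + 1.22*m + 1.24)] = (-17.2431*m^6 + 35.4144*m^5 - 36.1432*m^4 - 17.1296*m^3 + 11.9002*m^2 + 7.4896*m + 0.462)/(23.3289*m^6 - 47.9136*m^5 + 36.3868*m^4 - 0.123999999999999*m^3 - 10.8124*m^2 + 3.0256*m + 1.5376)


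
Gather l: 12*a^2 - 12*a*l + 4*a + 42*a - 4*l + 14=12*a^2 + 46*a + l*(-12*a - 4) + 14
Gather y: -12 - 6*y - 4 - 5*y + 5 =-11*y - 11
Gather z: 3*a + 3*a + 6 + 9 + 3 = 6*a + 18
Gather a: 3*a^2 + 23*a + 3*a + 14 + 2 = 3*a^2 + 26*a + 16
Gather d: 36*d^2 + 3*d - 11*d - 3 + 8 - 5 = 36*d^2 - 8*d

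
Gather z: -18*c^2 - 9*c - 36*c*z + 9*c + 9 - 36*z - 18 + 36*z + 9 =-18*c^2 - 36*c*z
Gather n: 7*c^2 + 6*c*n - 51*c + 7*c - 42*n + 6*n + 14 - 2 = 7*c^2 - 44*c + n*(6*c - 36) + 12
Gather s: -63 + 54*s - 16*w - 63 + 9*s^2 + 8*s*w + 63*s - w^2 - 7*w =9*s^2 + s*(8*w + 117) - w^2 - 23*w - 126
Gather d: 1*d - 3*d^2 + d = -3*d^2 + 2*d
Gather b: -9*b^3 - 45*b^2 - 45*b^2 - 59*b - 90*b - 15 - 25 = -9*b^3 - 90*b^2 - 149*b - 40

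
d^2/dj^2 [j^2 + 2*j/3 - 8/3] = 2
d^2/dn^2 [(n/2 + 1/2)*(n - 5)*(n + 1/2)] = 3*n - 7/2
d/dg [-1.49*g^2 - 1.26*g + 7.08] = -2.98*g - 1.26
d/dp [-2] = 0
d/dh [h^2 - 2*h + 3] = 2*h - 2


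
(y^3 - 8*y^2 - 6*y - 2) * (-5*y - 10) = -5*y^4 + 30*y^3 + 110*y^2 + 70*y + 20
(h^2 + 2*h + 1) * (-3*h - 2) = -3*h^3 - 8*h^2 - 7*h - 2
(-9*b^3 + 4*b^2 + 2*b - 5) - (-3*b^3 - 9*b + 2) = -6*b^3 + 4*b^2 + 11*b - 7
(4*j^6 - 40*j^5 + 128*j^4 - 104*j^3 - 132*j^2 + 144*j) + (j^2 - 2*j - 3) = 4*j^6 - 40*j^5 + 128*j^4 - 104*j^3 - 131*j^2 + 142*j - 3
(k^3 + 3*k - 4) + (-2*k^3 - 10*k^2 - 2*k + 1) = -k^3 - 10*k^2 + k - 3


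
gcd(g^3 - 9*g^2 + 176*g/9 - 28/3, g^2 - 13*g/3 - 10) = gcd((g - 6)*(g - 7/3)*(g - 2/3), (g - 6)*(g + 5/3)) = g - 6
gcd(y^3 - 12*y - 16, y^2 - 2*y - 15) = 1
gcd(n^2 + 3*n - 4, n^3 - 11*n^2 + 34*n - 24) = n - 1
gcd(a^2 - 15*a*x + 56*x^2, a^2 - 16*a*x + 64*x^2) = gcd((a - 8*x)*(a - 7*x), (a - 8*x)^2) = -a + 8*x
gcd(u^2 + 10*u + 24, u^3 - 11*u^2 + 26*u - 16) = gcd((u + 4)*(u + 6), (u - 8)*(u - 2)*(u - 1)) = 1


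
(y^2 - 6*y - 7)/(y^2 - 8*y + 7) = (y + 1)/(y - 1)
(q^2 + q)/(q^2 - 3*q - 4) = q/(q - 4)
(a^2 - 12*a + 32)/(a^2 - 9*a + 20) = (a - 8)/(a - 5)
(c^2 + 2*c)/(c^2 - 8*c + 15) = c*(c + 2)/(c^2 - 8*c + 15)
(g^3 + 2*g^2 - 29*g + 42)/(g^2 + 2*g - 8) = (g^2 + 4*g - 21)/(g + 4)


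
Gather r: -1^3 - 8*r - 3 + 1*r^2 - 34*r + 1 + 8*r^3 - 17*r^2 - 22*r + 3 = 8*r^3 - 16*r^2 - 64*r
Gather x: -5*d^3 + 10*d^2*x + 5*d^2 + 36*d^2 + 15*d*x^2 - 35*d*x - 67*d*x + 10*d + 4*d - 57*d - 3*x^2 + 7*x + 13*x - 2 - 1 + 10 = -5*d^3 + 41*d^2 - 43*d + x^2*(15*d - 3) + x*(10*d^2 - 102*d + 20) + 7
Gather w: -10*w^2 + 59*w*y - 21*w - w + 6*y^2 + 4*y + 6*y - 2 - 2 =-10*w^2 + w*(59*y - 22) + 6*y^2 + 10*y - 4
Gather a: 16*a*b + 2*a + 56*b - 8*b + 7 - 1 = a*(16*b + 2) + 48*b + 6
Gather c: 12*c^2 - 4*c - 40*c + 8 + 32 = 12*c^2 - 44*c + 40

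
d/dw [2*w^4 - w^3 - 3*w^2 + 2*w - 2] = 8*w^3 - 3*w^2 - 6*w + 2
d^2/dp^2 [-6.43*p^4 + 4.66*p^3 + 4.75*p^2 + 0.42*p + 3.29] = -77.16*p^2 + 27.96*p + 9.5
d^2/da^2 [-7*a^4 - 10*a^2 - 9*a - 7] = -84*a^2 - 20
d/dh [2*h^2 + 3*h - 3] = 4*h + 3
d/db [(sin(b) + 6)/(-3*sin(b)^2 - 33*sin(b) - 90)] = cos(b)/(3*(sin(b) + 5)^2)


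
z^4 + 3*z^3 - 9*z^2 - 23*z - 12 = (z - 3)*(z + 1)^2*(z + 4)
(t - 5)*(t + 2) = t^2 - 3*t - 10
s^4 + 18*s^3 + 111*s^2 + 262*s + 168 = (s + 1)*(s + 4)*(s + 6)*(s + 7)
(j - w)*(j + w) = j^2 - w^2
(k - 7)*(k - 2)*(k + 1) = k^3 - 8*k^2 + 5*k + 14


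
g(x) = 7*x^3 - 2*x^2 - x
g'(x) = 21*x^2 - 4*x - 1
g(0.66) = 0.48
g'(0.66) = 5.51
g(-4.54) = -691.72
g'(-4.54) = 450.00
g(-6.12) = -1673.34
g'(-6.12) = 810.02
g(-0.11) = 0.08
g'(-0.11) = -0.31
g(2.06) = 50.65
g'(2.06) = 79.88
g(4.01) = 415.20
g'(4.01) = 320.64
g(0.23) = -0.25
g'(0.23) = -0.81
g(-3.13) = -231.11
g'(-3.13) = 217.25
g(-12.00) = -12372.00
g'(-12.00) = 3071.00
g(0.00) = 0.00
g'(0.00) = -1.00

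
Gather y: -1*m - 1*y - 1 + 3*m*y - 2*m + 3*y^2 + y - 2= 3*m*y - 3*m + 3*y^2 - 3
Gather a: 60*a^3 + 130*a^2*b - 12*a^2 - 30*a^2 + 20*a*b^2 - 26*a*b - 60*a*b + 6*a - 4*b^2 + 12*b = 60*a^3 + a^2*(130*b - 42) + a*(20*b^2 - 86*b + 6) - 4*b^2 + 12*b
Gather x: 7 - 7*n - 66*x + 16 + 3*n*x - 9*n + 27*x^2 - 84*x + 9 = -16*n + 27*x^2 + x*(3*n - 150) + 32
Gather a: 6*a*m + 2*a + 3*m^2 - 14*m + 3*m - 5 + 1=a*(6*m + 2) + 3*m^2 - 11*m - 4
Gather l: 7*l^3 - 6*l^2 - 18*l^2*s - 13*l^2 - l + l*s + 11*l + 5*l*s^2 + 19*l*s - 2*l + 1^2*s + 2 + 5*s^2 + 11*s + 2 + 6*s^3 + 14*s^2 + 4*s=7*l^3 + l^2*(-18*s - 19) + l*(5*s^2 + 20*s + 8) + 6*s^3 + 19*s^2 + 16*s + 4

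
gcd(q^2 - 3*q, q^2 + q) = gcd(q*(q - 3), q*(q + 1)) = q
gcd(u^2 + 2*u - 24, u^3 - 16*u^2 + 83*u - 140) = u - 4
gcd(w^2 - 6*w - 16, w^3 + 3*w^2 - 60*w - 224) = w - 8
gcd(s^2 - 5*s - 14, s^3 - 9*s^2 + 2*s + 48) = s + 2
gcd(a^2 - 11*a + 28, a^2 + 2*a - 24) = a - 4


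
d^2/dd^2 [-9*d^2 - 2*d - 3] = -18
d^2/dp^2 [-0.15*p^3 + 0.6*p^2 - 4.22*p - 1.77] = 1.2 - 0.9*p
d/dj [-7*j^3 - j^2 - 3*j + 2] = -21*j^2 - 2*j - 3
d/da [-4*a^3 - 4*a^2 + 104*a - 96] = -12*a^2 - 8*a + 104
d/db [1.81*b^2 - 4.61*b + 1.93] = 3.62*b - 4.61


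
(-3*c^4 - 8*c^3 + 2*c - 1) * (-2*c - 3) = 6*c^5 + 25*c^4 + 24*c^3 - 4*c^2 - 4*c + 3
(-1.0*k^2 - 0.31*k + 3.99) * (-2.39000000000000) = 2.39*k^2 + 0.7409*k - 9.5361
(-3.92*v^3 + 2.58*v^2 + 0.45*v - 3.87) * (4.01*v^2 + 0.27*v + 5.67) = -15.7192*v^5 + 9.2874*v^4 - 19.7253*v^3 - 0.768599999999999*v^2 + 1.5066*v - 21.9429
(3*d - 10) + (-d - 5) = 2*d - 15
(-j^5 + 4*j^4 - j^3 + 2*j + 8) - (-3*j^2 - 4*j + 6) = -j^5 + 4*j^4 - j^3 + 3*j^2 + 6*j + 2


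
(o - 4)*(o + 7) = o^2 + 3*o - 28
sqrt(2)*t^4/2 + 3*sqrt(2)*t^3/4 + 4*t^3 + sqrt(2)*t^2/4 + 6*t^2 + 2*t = t*(t + 1/2)*(t + 4*sqrt(2))*(sqrt(2)*t/2 + sqrt(2)/2)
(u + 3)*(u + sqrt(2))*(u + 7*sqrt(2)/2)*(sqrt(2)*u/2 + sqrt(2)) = sqrt(2)*u^4/2 + 5*sqrt(2)*u^3/2 + 9*u^3/2 + 13*sqrt(2)*u^2/2 + 45*u^2/2 + 35*sqrt(2)*u/2 + 27*u + 21*sqrt(2)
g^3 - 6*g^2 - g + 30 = (g - 5)*(g - 3)*(g + 2)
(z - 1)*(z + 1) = z^2 - 1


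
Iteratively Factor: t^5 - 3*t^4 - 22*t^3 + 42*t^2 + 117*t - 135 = (t + 3)*(t^4 - 6*t^3 - 4*t^2 + 54*t - 45) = (t + 3)^2*(t^3 - 9*t^2 + 23*t - 15) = (t - 5)*(t + 3)^2*(t^2 - 4*t + 3) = (t - 5)*(t - 3)*(t + 3)^2*(t - 1)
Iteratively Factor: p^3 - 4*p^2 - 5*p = (p + 1)*(p^2 - 5*p) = (p - 5)*(p + 1)*(p)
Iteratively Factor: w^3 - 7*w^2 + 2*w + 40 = (w + 2)*(w^2 - 9*w + 20) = (w - 4)*(w + 2)*(w - 5)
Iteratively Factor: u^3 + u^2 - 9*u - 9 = (u + 1)*(u^2 - 9) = (u - 3)*(u + 1)*(u + 3)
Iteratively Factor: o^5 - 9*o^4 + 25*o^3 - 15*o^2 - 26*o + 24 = (o - 1)*(o^4 - 8*o^3 + 17*o^2 + 2*o - 24) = (o - 3)*(o - 1)*(o^3 - 5*o^2 + 2*o + 8) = (o - 4)*(o - 3)*(o - 1)*(o^2 - o - 2) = (o - 4)*(o - 3)*(o - 1)*(o + 1)*(o - 2)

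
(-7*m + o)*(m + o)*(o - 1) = -7*m^2*o + 7*m^2 - 6*m*o^2 + 6*m*o + o^3 - o^2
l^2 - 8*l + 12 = (l - 6)*(l - 2)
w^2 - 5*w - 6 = (w - 6)*(w + 1)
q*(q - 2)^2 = q^3 - 4*q^2 + 4*q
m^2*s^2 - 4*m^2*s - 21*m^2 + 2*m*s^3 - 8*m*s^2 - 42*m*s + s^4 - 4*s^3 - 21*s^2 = (m + s)^2*(s - 7)*(s + 3)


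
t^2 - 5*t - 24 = (t - 8)*(t + 3)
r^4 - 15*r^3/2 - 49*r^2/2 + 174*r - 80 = (r - 8)*(r - 4)*(r - 1/2)*(r + 5)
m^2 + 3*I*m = m*(m + 3*I)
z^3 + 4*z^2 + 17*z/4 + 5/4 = (z + 1/2)*(z + 1)*(z + 5/2)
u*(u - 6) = u^2 - 6*u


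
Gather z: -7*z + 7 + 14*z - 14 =7*z - 7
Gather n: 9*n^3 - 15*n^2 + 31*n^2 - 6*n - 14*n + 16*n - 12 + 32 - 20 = 9*n^3 + 16*n^2 - 4*n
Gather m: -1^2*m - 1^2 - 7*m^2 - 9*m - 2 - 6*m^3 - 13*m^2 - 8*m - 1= -6*m^3 - 20*m^2 - 18*m - 4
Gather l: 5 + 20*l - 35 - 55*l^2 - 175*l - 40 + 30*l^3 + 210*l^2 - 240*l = 30*l^3 + 155*l^2 - 395*l - 70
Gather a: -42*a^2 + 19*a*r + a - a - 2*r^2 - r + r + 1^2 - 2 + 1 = -42*a^2 + 19*a*r - 2*r^2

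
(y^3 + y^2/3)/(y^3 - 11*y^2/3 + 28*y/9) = 3*y*(3*y + 1)/(9*y^2 - 33*y + 28)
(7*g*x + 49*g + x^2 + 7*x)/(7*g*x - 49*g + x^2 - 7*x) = (x + 7)/(x - 7)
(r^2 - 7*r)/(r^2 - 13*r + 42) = r/(r - 6)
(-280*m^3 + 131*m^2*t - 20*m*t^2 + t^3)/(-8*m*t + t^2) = 35*m^2/t - 12*m + t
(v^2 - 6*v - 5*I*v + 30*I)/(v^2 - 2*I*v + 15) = (v - 6)/(v + 3*I)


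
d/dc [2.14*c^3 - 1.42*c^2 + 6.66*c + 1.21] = 6.42*c^2 - 2.84*c + 6.66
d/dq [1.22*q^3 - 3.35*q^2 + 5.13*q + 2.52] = 3.66*q^2 - 6.7*q + 5.13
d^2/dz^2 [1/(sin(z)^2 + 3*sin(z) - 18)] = (-4*sin(z)^4 - 9*sin(z)^3 - 75*sin(z)^2 - 36*sin(z) + 54)/(sin(z)^2 + 3*sin(z) - 18)^3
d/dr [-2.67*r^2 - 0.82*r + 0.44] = -5.34*r - 0.82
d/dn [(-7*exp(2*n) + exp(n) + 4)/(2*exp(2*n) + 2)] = (-exp(2*n) - 22*exp(n) + 1)*exp(n)/(2*(exp(4*n) + 2*exp(2*n) + 1))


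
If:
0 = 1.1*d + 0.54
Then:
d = -0.49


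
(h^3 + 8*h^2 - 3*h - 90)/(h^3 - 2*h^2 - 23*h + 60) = (h + 6)/(h - 4)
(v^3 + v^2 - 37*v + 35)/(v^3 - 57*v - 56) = (v^2 - 6*v + 5)/(v^2 - 7*v - 8)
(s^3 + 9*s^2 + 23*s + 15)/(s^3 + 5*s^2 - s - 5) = (s + 3)/(s - 1)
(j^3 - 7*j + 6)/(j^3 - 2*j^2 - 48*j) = (-j^3 + 7*j - 6)/(j*(-j^2 + 2*j + 48))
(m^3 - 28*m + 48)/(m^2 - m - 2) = (m^2 + 2*m - 24)/(m + 1)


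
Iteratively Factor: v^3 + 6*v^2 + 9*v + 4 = (v + 1)*(v^2 + 5*v + 4) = (v + 1)^2*(v + 4)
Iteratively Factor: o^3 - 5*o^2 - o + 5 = (o + 1)*(o^2 - 6*o + 5) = (o - 1)*(o + 1)*(o - 5)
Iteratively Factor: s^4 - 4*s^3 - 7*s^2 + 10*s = (s)*(s^3 - 4*s^2 - 7*s + 10) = s*(s + 2)*(s^2 - 6*s + 5) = s*(s - 1)*(s + 2)*(s - 5)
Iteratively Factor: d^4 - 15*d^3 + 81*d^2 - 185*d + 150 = (d - 5)*(d^3 - 10*d^2 + 31*d - 30) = (d - 5)*(d - 2)*(d^2 - 8*d + 15) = (d - 5)^2*(d - 2)*(d - 3)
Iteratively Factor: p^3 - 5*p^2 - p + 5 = (p + 1)*(p^2 - 6*p + 5) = (p - 5)*(p + 1)*(p - 1)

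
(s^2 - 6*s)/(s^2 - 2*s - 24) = s/(s + 4)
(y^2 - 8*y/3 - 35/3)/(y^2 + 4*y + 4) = (3*y^2 - 8*y - 35)/(3*(y^2 + 4*y + 4))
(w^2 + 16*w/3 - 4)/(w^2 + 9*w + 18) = (w - 2/3)/(w + 3)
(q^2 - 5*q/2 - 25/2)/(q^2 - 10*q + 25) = (q + 5/2)/(q - 5)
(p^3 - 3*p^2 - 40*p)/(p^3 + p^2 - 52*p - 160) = p/(p + 4)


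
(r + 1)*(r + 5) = r^2 + 6*r + 5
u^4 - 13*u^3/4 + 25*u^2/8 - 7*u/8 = u*(u - 7/4)*(u - 1)*(u - 1/2)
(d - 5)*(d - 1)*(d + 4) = d^3 - 2*d^2 - 19*d + 20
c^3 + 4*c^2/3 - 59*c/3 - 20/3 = (c - 4)*(c + 1/3)*(c + 5)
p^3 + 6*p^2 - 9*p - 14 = (p - 2)*(p + 1)*(p + 7)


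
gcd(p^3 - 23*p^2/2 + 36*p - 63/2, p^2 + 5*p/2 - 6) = p - 3/2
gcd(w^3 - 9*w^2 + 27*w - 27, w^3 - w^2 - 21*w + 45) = w^2 - 6*w + 9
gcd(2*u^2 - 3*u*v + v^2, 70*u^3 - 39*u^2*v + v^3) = 2*u - v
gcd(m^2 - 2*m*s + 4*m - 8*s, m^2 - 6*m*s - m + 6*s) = 1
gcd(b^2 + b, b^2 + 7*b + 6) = b + 1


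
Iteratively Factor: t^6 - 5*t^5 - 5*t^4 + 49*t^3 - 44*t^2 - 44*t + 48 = (t - 2)*(t^5 - 3*t^4 - 11*t^3 + 27*t^2 + 10*t - 24) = (t - 2)*(t - 1)*(t^4 - 2*t^3 - 13*t^2 + 14*t + 24) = (t - 2)^2*(t - 1)*(t^3 - 13*t - 12) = (t - 4)*(t - 2)^2*(t - 1)*(t^2 + 4*t + 3) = (t - 4)*(t - 2)^2*(t - 1)*(t + 3)*(t + 1)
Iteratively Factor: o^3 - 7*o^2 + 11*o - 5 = (o - 1)*(o^2 - 6*o + 5) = (o - 5)*(o - 1)*(o - 1)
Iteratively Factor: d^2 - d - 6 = (d + 2)*(d - 3)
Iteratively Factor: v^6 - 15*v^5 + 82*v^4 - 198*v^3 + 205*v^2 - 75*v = (v - 1)*(v^5 - 14*v^4 + 68*v^3 - 130*v^2 + 75*v) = (v - 5)*(v - 1)*(v^4 - 9*v^3 + 23*v^2 - 15*v) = (v - 5)*(v - 1)^2*(v^3 - 8*v^2 + 15*v) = (v - 5)^2*(v - 1)^2*(v^2 - 3*v) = (v - 5)^2*(v - 3)*(v - 1)^2*(v)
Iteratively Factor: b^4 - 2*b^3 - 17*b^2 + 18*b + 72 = (b - 3)*(b^3 + b^2 - 14*b - 24) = (b - 3)*(b + 2)*(b^2 - b - 12) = (b - 3)*(b + 2)*(b + 3)*(b - 4)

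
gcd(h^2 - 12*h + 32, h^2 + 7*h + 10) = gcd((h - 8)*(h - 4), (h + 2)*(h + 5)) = 1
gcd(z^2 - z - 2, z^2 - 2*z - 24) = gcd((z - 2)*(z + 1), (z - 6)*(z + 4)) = 1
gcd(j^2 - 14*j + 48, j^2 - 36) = j - 6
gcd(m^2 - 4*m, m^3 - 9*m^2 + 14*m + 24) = m - 4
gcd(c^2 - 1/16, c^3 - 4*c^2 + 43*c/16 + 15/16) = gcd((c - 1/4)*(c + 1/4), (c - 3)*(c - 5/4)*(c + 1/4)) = c + 1/4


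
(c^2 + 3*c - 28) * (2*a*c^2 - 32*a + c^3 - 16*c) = 2*a*c^4 + 6*a*c^3 - 88*a*c^2 - 96*a*c + 896*a + c^5 + 3*c^4 - 44*c^3 - 48*c^2 + 448*c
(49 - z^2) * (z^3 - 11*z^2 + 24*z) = -z^5 + 11*z^4 + 25*z^3 - 539*z^2 + 1176*z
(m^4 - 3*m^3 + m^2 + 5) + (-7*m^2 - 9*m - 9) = m^4 - 3*m^3 - 6*m^2 - 9*m - 4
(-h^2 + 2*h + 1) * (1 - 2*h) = 2*h^3 - 5*h^2 + 1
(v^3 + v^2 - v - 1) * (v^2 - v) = v^5 - 2*v^3 + v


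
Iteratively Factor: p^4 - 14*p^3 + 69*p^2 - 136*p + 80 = (p - 5)*(p^3 - 9*p^2 + 24*p - 16) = (p - 5)*(p - 1)*(p^2 - 8*p + 16) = (p - 5)*(p - 4)*(p - 1)*(p - 4)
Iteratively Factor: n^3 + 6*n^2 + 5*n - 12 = (n - 1)*(n^2 + 7*n + 12) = (n - 1)*(n + 3)*(n + 4)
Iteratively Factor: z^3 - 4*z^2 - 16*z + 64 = (z - 4)*(z^2 - 16) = (z - 4)*(z + 4)*(z - 4)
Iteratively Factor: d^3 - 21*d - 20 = (d - 5)*(d^2 + 5*d + 4) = (d - 5)*(d + 1)*(d + 4)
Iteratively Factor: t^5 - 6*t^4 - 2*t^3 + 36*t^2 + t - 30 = (t + 1)*(t^4 - 7*t^3 + 5*t^2 + 31*t - 30) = (t - 3)*(t + 1)*(t^3 - 4*t^2 - 7*t + 10) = (t - 3)*(t + 1)*(t + 2)*(t^2 - 6*t + 5) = (t - 5)*(t - 3)*(t + 1)*(t + 2)*(t - 1)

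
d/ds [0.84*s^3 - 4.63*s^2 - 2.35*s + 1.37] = 2.52*s^2 - 9.26*s - 2.35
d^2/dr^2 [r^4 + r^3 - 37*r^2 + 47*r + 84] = 12*r^2 + 6*r - 74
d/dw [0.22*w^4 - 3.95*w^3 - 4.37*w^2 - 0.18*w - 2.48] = 0.88*w^3 - 11.85*w^2 - 8.74*w - 0.18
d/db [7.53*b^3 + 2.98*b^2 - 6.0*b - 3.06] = 22.59*b^2 + 5.96*b - 6.0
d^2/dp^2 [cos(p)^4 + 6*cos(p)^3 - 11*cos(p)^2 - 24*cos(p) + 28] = -16*sin(p)^4 - 24*sin(p)^2 + 39*cos(p)/2 - 27*cos(3*p)/2 + 18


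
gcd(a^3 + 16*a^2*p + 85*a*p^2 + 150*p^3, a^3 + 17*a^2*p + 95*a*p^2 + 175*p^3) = a^2 + 10*a*p + 25*p^2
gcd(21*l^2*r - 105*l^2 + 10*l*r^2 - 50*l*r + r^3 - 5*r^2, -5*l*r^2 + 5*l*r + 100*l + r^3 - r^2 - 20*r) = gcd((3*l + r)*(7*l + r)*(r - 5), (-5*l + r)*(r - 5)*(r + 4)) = r - 5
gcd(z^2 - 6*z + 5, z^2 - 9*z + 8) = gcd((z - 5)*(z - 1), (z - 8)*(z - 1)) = z - 1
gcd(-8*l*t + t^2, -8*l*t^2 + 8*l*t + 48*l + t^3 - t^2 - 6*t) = -8*l + t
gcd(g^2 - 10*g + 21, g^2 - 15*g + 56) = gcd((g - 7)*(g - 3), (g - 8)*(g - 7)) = g - 7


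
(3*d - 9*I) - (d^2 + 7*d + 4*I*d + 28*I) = -d^2 - 4*d - 4*I*d - 37*I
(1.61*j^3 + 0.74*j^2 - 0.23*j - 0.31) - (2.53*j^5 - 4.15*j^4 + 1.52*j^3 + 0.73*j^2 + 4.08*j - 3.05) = -2.53*j^5 + 4.15*j^4 + 0.0900000000000001*j^3 + 0.01*j^2 - 4.31*j + 2.74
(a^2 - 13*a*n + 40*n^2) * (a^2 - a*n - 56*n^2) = a^4 - 14*a^3*n - 3*a^2*n^2 + 688*a*n^3 - 2240*n^4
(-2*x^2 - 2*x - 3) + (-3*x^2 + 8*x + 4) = -5*x^2 + 6*x + 1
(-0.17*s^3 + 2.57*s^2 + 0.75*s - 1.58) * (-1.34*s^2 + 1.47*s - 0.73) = 0.2278*s^5 - 3.6937*s^4 + 2.897*s^3 + 1.3436*s^2 - 2.8701*s + 1.1534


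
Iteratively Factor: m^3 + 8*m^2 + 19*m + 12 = (m + 4)*(m^2 + 4*m + 3) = (m + 1)*(m + 4)*(m + 3)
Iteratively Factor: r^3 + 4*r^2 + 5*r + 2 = (r + 1)*(r^2 + 3*r + 2) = (r + 1)^2*(r + 2)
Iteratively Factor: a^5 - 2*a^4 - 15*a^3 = (a)*(a^4 - 2*a^3 - 15*a^2) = a^2*(a^3 - 2*a^2 - 15*a) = a^2*(a + 3)*(a^2 - 5*a) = a^3*(a + 3)*(a - 5)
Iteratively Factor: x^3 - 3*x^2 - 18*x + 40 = (x - 5)*(x^2 + 2*x - 8) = (x - 5)*(x + 4)*(x - 2)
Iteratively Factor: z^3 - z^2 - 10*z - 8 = (z + 2)*(z^2 - 3*z - 4) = (z + 1)*(z + 2)*(z - 4)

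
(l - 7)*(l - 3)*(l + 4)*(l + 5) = l^4 - l^3 - 49*l^2 - 11*l + 420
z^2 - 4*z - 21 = (z - 7)*(z + 3)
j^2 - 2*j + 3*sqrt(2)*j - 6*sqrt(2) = (j - 2)*(j + 3*sqrt(2))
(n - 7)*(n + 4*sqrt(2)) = n^2 - 7*n + 4*sqrt(2)*n - 28*sqrt(2)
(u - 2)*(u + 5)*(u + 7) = u^3 + 10*u^2 + 11*u - 70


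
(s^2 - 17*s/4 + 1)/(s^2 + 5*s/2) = (4*s^2 - 17*s + 4)/(2*s*(2*s + 5))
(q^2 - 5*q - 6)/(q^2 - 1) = (q - 6)/(q - 1)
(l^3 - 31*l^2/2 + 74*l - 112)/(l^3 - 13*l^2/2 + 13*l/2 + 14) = (l - 8)/(l + 1)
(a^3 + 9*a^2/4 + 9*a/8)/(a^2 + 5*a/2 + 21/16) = 2*a*(2*a + 3)/(4*a + 7)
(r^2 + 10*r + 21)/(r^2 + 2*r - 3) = (r + 7)/(r - 1)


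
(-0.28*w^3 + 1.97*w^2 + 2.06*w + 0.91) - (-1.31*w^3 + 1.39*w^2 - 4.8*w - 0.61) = 1.03*w^3 + 0.58*w^2 + 6.86*w + 1.52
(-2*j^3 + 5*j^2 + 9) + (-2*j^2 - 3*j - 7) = -2*j^3 + 3*j^2 - 3*j + 2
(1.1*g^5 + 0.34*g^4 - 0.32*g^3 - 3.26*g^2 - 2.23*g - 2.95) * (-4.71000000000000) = -5.181*g^5 - 1.6014*g^4 + 1.5072*g^3 + 15.3546*g^2 + 10.5033*g + 13.8945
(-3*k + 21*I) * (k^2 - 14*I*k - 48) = -3*k^3 + 63*I*k^2 + 438*k - 1008*I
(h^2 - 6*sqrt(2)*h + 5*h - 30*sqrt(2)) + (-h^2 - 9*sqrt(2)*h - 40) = -15*sqrt(2)*h + 5*h - 30*sqrt(2) - 40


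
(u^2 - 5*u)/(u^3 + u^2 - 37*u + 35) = u/(u^2 + 6*u - 7)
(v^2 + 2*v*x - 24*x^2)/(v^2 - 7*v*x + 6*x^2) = (v^2 + 2*v*x - 24*x^2)/(v^2 - 7*v*x + 6*x^2)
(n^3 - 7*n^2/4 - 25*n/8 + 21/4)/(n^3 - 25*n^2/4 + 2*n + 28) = (n^2 - 7*n/2 + 3)/(n^2 - 8*n + 16)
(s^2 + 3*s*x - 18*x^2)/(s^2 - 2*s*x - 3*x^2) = (s + 6*x)/(s + x)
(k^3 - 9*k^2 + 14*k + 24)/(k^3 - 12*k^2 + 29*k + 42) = (k - 4)/(k - 7)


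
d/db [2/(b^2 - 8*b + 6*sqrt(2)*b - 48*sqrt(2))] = 4*(-b - 3*sqrt(2) + 4)/(b^2 - 8*b + 6*sqrt(2)*b - 48*sqrt(2))^2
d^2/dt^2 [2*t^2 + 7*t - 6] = 4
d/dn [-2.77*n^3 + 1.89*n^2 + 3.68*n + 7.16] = -8.31*n^2 + 3.78*n + 3.68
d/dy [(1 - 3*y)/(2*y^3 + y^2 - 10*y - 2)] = (-6*y^3 - 3*y^2 + 30*y + 2*(3*y - 1)*(3*y^2 + y - 5) + 6)/(2*y^3 + y^2 - 10*y - 2)^2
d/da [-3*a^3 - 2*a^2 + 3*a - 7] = -9*a^2 - 4*a + 3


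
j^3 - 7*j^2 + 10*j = j*(j - 5)*(j - 2)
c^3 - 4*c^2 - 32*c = c*(c - 8)*(c + 4)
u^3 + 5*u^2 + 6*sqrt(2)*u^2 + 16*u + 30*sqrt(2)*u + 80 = (u + 5)*(u + 2*sqrt(2))*(u + 4*sqrt(2))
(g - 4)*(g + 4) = g^2 - 16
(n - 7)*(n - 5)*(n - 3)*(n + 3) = n^4 - 12*n^3 + 26*n^2 + 108*n - 315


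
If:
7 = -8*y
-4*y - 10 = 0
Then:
No Solution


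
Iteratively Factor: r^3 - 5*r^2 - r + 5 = (r - 1)*(r^2 - 4*r - 5) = (r - 1)*(r + 1)*(r - 5)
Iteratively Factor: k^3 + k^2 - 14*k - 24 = (k + 2)*(k^2 - k - 12) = (k + 2)*(k + 3)*(k - 4)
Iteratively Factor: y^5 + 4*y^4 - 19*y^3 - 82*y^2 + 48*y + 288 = (y - 4)*(y^4 + 8*y^3 + 13*y^2 - 30*y - 72) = (y - 4)*(y + 3)*(y^3 + 5*y^2 - 2*y - 24) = (y - 4)*(y - 2)*(y + 3)*(y^2 + 7*y + 12) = (y - 4)*(y - 2)*(y + 3)*(y + 4)*(y + 3)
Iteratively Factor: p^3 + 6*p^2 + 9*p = (p)*(p^2 + 6*p + 9) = p*(p + 3)*(p + 3)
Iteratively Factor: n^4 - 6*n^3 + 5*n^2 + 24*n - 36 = (n - 3)*(n^3 - 3*n^2 - 4*n + 12) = (n - 3)*(n + 2)*(n^2 - 5*n + 6) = (n - 3)^2*(n + 2)*(n - 2)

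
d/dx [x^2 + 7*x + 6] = 2*x + 7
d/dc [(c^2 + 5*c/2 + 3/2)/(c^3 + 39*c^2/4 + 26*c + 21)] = 2*(-8*c^4 - 40*c^3 - 23*c^2 + 102*c + 108)/(16*c^6 + 312*c^5 + 2353*c^4 + 8784*c^3 + 17368*c^2 + 17472*c + 7056)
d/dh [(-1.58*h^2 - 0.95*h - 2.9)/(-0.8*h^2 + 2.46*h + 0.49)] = (-4.6468*h^2 - 6.1884*h + 6.6685)/(0.64*h^4 - 3.936*h^3 + 5.2676*h^2 + 2.4108*h + 0.2401)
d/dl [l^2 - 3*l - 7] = 2*l - 3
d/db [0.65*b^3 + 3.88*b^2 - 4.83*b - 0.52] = 1.95*b^2 + 7.76*b - 4.83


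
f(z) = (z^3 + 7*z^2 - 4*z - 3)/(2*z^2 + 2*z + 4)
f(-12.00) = -2.52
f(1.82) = 1.33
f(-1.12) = 2.07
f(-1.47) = 2.76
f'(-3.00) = 0.57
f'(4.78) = 0.73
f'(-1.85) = -0.42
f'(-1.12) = -2.52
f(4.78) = 4.17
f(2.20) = 1.81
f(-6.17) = 0.79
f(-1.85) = 3.08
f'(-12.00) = 0.54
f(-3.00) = 2.81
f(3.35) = 3.01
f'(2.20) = 1.20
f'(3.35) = 0.91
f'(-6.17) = 0.61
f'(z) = (-4*z - 2)*(z^3 + 7*z^2 - 4*z - 3)/(2*z^2 + 2*z + 4)^2 + (3*z^2 + 14*z - 4)/(2*z^2 + 2*z + 4) = (z^4 + 2*z^3 + 17*z^2 + 34*z - 5)/(2*(z^4 + 2*z^3 + 5*z^2 + 4*z + 4))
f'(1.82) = 1.34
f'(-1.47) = -1.38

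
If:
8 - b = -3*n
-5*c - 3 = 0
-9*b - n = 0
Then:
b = 2/7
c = -3/5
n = -18/7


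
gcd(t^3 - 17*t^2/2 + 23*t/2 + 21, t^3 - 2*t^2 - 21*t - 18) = t^2 - 5*t - 6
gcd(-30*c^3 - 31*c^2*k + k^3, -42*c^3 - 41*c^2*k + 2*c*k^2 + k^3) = 6*c^2 + 5*c*k - k^2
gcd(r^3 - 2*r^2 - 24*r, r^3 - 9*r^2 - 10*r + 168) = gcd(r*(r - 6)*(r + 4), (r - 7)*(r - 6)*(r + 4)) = r^2 - 2*r - 24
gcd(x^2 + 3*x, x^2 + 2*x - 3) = x + 3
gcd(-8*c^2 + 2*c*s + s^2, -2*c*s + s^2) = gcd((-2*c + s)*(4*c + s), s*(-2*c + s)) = -2*c + s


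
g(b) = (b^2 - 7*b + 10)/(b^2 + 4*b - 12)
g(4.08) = -0.09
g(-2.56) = -2.20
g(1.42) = -0.48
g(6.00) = 0.08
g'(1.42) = 0.20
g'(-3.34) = 1.55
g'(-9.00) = 1.22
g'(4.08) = 0.11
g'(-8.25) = 2.17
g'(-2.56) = 0.93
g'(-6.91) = 13.28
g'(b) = (-2*b - 4)*(b^2 - 7*b + 10)/(b^2 + 4*b - 12)^2 + (2*b - 7)/(b^2 + 4*b - 12) = 11/(b^2 + 12*b + 36)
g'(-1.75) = 0.61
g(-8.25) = 5.89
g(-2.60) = -2.24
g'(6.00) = 0.08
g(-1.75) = -1.59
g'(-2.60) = 0.95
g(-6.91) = 13.09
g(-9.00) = 4.67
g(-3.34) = -3.14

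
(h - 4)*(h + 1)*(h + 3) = h^3 - 13*h - 12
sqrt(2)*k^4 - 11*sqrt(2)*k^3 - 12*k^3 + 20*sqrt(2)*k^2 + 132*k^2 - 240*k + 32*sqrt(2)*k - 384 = (k - 8)*(k - 4)*(k - 6*sqrt(2))*(sqrt(2)*k + sqrt(2))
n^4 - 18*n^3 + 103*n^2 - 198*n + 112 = (n - 8)*(n - 7)*(n - 2)*(n - 1)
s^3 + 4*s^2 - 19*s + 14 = (s - 2)*(s - 1)*(s + 7)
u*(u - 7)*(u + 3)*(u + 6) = u^4 + 2*u^3 - 45*u^2 - 126*u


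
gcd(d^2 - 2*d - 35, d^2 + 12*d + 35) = d + 5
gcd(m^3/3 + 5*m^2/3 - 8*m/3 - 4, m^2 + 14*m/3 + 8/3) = 1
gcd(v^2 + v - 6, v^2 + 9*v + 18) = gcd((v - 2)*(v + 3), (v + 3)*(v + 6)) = v + 3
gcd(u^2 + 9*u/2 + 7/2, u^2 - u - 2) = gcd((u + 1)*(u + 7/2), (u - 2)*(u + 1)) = u + 1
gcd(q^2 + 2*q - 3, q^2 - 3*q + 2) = q - 1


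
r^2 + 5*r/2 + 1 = (r + 1/2)*(r + 2)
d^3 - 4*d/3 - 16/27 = (d - 4/3)*(d + 2/3)^2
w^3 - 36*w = w*(w - 6)*(w + 6)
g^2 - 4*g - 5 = (g - 5)*(g + 1)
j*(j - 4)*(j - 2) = j^3 - 6*j^2 + 8*j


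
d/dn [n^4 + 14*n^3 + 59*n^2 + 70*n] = 4*n^3 + 42*n^2 + 118*n + 70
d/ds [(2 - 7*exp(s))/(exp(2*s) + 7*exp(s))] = (7*exp(2*s) - 4*exp(s) - 14)*exp(-s)/(exp(2*s) + 14*exp(s) + 49)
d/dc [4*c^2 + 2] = 8*c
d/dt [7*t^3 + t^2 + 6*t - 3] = 21*t^2 + 2*t + 6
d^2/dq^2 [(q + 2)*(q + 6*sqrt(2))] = 2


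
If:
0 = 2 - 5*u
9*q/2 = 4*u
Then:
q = 16/45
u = 2/5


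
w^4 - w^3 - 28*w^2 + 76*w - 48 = (w - 4)*(w - 2)*(w - 1)*(w + 6)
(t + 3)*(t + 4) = t^2 + 7*t + 12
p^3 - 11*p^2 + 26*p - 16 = (p - 8)*(p - 2)*(p - 1)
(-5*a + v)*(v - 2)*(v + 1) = -5*a*v^2 + 5*a*v + 10*a + v^3 - v^2 - 2*v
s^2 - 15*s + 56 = (s - 8)*(s - 7)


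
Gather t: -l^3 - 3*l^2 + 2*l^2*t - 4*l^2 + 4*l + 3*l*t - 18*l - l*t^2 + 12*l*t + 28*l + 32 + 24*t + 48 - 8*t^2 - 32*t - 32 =-l^3 - 7*l^2 + 14*l + t^2*(-l - 8) + t*(2*l^2 + 15*l - 8) + 48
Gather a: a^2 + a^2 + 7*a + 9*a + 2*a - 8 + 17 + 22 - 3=2*a^2 + 18*a + 28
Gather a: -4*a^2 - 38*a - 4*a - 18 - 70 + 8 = -4*a^2 - 42*a - 80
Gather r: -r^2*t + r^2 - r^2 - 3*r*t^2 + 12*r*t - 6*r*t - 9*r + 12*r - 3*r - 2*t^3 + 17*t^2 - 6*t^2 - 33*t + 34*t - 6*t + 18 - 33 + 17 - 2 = -r^2*t + r*(-3*t^2 + 6*t) - 2*t^3 + 11*t^2 - 5*t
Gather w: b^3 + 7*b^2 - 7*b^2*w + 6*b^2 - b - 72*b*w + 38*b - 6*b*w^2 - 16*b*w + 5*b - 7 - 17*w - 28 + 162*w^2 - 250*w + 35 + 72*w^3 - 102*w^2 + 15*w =b^3 + 13*b^2 + 42*b + 72*w^3 + w^2*(60 - 6*b) + w*(-7*b^2 - 88*b - 252)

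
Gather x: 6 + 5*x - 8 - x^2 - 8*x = -x^2 - 3*x - 2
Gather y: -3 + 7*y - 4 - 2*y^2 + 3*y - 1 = -2*y^2 + 10*y - 8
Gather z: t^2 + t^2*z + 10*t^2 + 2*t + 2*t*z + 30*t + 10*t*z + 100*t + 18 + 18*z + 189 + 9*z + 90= 11*t^2 + 132*t + z*(t^2 + 12*t + 27) + 297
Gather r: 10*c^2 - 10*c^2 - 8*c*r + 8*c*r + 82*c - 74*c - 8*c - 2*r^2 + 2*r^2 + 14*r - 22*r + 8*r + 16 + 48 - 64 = 0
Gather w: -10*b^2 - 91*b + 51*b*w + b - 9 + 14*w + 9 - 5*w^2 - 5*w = -10*b^2 - 90*b - 5*w^2 + w*(51*b + 9)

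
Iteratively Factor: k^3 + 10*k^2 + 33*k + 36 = (k + 4)*(k^2 + 6*k + 9) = (k + 3)*(k + 4)*(k + 3)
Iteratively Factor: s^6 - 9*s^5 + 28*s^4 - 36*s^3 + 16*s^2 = (s)*(s^5 - 9*s^4 + 28*s^3 - 36*s^2 + 16*s) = s*(s - 2)*(s^4 - 7*s^3 + 14*s^2 - 8*s) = s*(s - 4)*(s - 2)*(s^3 - 3*s^2 + 2*s) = s^2*(s - 4)*(s - 2)*(s^2 - 3*s + 2) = s^2*(s - 4)*(s - 2)^2*(s - 1)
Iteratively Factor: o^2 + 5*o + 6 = (o + 3)*(o + 2)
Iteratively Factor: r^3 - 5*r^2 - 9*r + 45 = (r - 3)*(r^2 - 2*r - 15) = (r - 3)*(r + 3)*(r - 5)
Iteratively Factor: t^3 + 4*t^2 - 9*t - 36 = (t - 3)*(t^2 + 7*t + 12) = (t - 3)*(t + 4)*(t + 3)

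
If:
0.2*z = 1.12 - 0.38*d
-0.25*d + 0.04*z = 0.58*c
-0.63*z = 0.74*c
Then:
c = -0.94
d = 2.36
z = 1.11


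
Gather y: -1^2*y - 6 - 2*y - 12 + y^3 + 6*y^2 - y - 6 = y^3 + 6*y^2 - 4*y - 24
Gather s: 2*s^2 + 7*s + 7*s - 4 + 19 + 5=2*s^2 + 14*s + 20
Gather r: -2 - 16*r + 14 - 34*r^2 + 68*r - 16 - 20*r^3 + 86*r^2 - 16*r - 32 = -20*r^3 + 52*r^2 + 36*r - 36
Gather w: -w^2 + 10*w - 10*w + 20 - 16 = 4 - w^2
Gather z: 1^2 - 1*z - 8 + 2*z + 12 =z + 5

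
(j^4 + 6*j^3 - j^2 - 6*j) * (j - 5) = j^5 + j^4 - 31*j^3 - j^2 + 30*j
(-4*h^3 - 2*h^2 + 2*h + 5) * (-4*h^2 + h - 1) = 16*h^5 + 4*h^4 - 6*h^3 - 16*h^2 + 3*h - 5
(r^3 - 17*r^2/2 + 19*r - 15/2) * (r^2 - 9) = r^5 - 17*r^4/2 + 10*r^3 + 69*r^2 - 171*r + 135/2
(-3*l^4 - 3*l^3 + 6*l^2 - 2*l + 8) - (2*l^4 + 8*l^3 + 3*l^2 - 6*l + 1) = -5*l^4 - 11*l^3 + 3*l^2 + 4*l + 7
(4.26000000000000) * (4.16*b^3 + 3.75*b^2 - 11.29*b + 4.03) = 17.7216*b^3 + 15.975*b^2 - 48.0954*b + 17.1678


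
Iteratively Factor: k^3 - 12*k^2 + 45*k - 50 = (k - 2)*(k^2 - 10*k + 25) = (k - 5)*(k - 2)*(k - 5)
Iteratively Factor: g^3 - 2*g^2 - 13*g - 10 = (g + 2)*(g^2 - 4*g - 5) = (g - 5)*(g + 2)*(g + 1)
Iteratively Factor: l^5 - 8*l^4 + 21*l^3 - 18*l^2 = (l - 2)*(l^4 - 6*l^3 + 9*l^2) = l*(l - 2)*(l^3 - 6*l^2 + 9*l) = l*(l - 3)*(l - 2)*(l^2 - 3*l) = l^2*(l - 3)*(l - 2)*(l - 3)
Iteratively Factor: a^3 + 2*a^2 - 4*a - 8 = (a - 2)*(a^2 + 4*a + 4) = (a - 2)*(a + 2)*(a + 2)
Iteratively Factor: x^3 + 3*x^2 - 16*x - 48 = (x + 4)*(x^2 - x - 12) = (x + 3)*(x + 4)*(x - 4)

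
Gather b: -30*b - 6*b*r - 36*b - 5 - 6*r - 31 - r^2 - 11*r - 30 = b*(-6*r - 66) - r^2 - 17*r - 66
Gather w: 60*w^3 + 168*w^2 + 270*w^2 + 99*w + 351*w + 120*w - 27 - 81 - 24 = 60*w^3 + 438*w^2 + 570*w - 132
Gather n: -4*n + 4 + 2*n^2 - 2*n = 2*n^2 - 6*n + 4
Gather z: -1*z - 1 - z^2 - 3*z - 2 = -z^2 - 4*z - 3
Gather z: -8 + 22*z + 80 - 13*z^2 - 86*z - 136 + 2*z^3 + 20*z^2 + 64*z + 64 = 2*z^3 + 7*z^2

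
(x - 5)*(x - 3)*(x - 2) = x^3 - 10*x^2 + 31*x - 30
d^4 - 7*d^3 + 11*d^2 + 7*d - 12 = (d - 4)*(d - 3)*(d - 1)*(d + 1)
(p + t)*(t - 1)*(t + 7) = p*t^2 + 6*p*t - 7*p + t^3 + 6*t^2 - 7*t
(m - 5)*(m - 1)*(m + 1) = m^3 - 5*m^2 - m + 5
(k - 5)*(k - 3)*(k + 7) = k^3 - k^2 - 41*k + 105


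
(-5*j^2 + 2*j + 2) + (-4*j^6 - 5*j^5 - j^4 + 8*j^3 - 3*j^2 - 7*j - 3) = -4*j^6 - 5*j^5 - j^4 + 8*j^3 - 8*j^2 - 5*j - 1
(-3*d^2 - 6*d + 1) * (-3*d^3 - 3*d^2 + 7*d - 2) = 9*d^5 + 27*d^4 - 6*d^3 - 39*d^2 + 19*d - 2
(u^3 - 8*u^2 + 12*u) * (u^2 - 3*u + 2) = u^5 - 11*u^4 + 38*u^3 - 52*u^2 + 24*u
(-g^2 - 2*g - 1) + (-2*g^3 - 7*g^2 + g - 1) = -2*g^3 - 8*g^2 - g - 2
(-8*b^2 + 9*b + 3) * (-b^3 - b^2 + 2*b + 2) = 8*b^5 - b^4 - 28*b^3 - b^2 + 24*b + 6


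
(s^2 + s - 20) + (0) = s^2 + s - 20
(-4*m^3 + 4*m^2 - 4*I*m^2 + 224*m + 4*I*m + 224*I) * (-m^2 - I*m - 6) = 4*m^5 - 4*m^4 + 8*I*m^4 - 204*m^3 - 8*I*m^3 - 20*m^2 - 424*I*m^2 - 1120*m - 24*I*m - 1344*I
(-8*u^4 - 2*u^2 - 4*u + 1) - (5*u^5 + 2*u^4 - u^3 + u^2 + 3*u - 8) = -5*u^5 - 10*u^4 + u^3 - 3*u^2 - 7*u + 9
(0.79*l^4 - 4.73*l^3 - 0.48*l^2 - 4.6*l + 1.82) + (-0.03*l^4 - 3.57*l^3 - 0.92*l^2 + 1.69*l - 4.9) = 0.76*l^4 - 8.3*l^3 - 1.4*l^2 - 2.91*l - 3.08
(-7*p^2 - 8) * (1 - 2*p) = 14*p^3 - 7*p^2 + 16*p - 8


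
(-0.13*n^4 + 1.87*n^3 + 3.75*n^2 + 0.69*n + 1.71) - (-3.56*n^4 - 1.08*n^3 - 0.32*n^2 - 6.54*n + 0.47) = 3.43*n^4 + 2.95*n^3 + 4.07*n^2 + 7.23*n + 1.24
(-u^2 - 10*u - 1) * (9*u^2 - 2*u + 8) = -9*u^4 - 88*u^3 + 3*u^2 - 78*u - 8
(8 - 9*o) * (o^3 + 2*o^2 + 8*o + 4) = -9*o^4 - 10*o^3 - 56*o^2 + 28*o + 32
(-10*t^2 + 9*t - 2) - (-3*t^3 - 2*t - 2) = 3*t^3 - 10*t^2 + 11*t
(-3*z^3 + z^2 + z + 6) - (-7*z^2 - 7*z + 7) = -3*z^3 + 8*z^2 + 8*z - 1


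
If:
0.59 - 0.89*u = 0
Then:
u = 0.66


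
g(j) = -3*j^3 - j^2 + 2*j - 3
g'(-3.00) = -73.00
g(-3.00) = 63.00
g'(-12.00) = -1270.00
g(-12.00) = 5013.00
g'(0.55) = -1.82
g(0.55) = -2.70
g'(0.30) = 0.59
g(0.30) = -2.57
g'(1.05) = -10.02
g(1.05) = -5.48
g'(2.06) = -40.31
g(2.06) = -29.35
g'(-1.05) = -5.82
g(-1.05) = -2.73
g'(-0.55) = 0.38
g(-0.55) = -3.90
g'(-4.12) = -142.53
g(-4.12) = 181.59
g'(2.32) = -51.08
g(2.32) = -41.20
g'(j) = -9*j^2 - 2*j + 2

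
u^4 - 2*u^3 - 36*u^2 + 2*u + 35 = (u - 7)*(u - 1)*(u + 1)*(u + 5)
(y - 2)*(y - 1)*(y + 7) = y^3 + 4*y^2 - 19*y + 14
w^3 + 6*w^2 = w^2*(w + 6)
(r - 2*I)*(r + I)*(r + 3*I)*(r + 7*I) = r^4 + 9*I*r^3 - 9*r^2 + 41*I*r - 42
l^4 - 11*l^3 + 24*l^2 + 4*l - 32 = (l - 8)*(l - 2)^2*(l + 1)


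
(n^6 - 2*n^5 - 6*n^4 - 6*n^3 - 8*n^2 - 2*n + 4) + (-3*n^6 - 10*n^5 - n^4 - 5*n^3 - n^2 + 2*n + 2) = -2*n^6 - 12*n^5 - 7*n^4 - 11*n^3 - 9*n^2 + 6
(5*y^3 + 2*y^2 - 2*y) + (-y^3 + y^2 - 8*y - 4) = 4*y^3 + 3*y^2 - 10*y - 4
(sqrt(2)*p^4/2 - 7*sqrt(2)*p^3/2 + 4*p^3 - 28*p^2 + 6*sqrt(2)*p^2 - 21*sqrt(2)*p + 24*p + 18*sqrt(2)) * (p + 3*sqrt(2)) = sqrt(2)*p^5/2 - 7*sqrt(2)*p^4/2 + 7*p^4 - 49*p^3 + 18*sqrt(2)*p^3 - 105*sqrt(2)*p^2 + 60*p^2 - 126*p + 90*sqrt(2)*p + 108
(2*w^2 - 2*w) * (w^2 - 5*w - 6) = 2*w^4 - 12*w^3 - 2*w^2 + 12*w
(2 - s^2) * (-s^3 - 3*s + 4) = s^5 + s^3 - 4*s^2 - 6*s + 8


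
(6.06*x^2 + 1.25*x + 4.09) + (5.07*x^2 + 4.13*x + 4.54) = 11.13*x^2 + 5.38*x + 8.63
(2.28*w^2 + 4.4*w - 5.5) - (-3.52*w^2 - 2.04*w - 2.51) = 5.8*w^2 + 6.44*w - 2.99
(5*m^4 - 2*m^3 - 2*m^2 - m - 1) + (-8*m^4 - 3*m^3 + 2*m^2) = -3*m^4 - 5*m^3 - m - 1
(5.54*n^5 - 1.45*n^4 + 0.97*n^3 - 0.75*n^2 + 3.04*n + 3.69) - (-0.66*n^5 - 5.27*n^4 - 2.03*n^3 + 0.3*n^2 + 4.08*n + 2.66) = 6.2*n^5 + 3.82*n^4 + 3.0*n^3 - 1.05*n^2 - 1.04*n + 1.03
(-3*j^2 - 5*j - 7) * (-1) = 3*j^2 + 5*j + 7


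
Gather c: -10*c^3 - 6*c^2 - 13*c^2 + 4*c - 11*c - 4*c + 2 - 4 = -10*c^3 - 19*c^2 - 11*c - 2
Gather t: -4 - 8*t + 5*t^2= 5*t^2 - 8*t - 4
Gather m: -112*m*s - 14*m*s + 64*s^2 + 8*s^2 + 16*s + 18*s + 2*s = -126*m*s + 72*s^2 + 36*s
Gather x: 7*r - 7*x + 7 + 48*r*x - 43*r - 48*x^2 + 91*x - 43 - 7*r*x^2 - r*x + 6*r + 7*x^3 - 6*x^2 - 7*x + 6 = -30*r + 7*x^3 + x^2*(-7*r - 54) + x*(47*r + 77) - 30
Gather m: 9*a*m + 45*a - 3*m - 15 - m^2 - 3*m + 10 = 45*a - m^2 + m*(9*a - 6) - 5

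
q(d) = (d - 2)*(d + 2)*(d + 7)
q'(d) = (d - 2)*(d + 2) + (d - 2)*(d + 7) + (d + 2)*(d + 7)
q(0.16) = -28.46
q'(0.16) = -1.68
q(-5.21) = 41.43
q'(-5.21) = 4.49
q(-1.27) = -13.68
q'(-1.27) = -16.94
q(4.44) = 179.76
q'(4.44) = 117.30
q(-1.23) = -14.35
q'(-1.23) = -16.68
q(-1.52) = -9.26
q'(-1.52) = -18.35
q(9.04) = 1246.65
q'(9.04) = 367.72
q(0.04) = -28.15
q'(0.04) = -3.44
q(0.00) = -28.00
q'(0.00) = -4.00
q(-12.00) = -700.00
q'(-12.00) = 260.00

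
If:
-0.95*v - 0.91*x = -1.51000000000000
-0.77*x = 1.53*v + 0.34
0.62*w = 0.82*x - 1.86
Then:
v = -2.23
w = 2.27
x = 3.99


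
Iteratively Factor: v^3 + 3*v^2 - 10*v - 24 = (v + 2)*(v^2 + v - 12) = (v - 3)*(v + 2)*(v + 4)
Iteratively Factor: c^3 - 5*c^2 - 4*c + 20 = (c - 2)*(c^2 - 3*c - 10) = (c - 5)*(c - 2)*(c + 2)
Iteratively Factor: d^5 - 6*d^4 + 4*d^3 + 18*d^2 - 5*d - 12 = (d - 4)*(d^4 - 2*d^3 - 4*d^2 + 2*d + 3) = (d - 4)*(d + 1)*(d^3 - 3*d^2 - d + 3) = (d - 4)*(d - 3)*(d + 1)*(d^2 - 1) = (d - 4)*(d - 3)*(d + 1)^2*(d - 1)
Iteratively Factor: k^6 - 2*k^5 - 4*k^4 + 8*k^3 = (k)*(k^5 - 2*k^4 - 4*k^3 + 8*k^2) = k^2*(k^4 - 2*k^3 - 4*k^2 + 8*k) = k^2*(k + 2)*(k^3 - 4*k^2 + 4*k) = k^3*(k + 2)*(k^2 - 4*k + 4) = k^3*(k - 2)*(k + 2)*(k - 2)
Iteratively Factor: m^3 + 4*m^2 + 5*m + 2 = (m + 1)*(m^2 + 3*m + 2) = (m + 1)*(m + 2)*(m + 1)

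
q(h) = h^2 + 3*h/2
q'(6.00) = 13.50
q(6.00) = 45.00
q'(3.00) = 7.50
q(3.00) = 13.50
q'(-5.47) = -9.44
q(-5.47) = 21.72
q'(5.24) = 11.98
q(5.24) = 35.32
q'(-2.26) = -3.02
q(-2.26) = 1.72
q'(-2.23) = -2.96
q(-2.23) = 1.63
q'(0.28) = 2.06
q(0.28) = 0.50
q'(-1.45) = -1.40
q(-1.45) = -0.07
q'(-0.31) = 0.88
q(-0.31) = -0.37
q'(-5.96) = -10.42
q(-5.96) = 26.58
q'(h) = 2*h + 3/2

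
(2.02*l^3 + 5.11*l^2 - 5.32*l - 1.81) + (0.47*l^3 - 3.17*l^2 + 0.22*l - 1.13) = 2.49*l^3 + 1.94*l^2 - 5.1*l - 2.94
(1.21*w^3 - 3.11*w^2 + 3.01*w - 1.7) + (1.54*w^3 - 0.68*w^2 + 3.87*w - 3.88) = 2.75*w^3 - 3.79*w^2 + 6.88*w - 5.58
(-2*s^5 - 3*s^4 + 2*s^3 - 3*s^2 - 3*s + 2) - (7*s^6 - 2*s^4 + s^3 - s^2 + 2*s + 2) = -7*s^6 - 2*s^5 - s^4 + s^3 - 2*s^2 - 5*s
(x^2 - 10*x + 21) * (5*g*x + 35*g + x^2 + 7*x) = 5*g*x^3 - 15*g*x^2 - 245*g*x + 735*g + x^4 - 3*x^3 - 49*x^2 + 147*x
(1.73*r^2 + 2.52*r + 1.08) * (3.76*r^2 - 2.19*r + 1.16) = 6.5048*r^4 + 5.6865*r^3 + 0.548800000000001*r^2 + 0.558*r + 1.2528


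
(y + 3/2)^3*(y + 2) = y^4 + 13*y^3/2 + 63*y^2/4 + 135*y/8 + 27/4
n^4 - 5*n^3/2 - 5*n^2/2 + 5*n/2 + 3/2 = (n - 3)*(n - 1)*(n + 1/2)*(n + 1)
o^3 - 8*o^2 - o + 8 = (o - 8)*(o - 1)*(o + 1)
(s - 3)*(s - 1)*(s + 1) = s^3 - 3*s^2 - s + 3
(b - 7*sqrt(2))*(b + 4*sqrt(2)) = b^2 - 3*sqrt(2)*b - 56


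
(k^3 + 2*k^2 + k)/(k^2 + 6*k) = (k^2 + 2*k + 1)/(k + 6)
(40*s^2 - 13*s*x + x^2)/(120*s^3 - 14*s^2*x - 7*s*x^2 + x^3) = (-8*s + x)/(-24*s^2 - 2*s*x + x^2)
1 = 1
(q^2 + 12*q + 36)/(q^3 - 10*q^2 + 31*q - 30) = (q^2 + 12*q + 36)/(q^3 - 10*q^2 + 31*q - 30)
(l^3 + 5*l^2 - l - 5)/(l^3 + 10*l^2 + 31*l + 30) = (l^2 - 1)/(l^2 + 5*l + 6)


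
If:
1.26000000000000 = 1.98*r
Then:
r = 0.64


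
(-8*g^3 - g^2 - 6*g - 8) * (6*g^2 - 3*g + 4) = -48*g^5 + 18*g^4 - 65*g^3 - 34*g^2 - 32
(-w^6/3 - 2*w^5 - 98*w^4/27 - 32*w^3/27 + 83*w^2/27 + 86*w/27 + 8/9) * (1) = -w^6/3 - 2*w^5 - 98*w^4/27 - 32*w^3/27 + 83*w^2/27 + 86*w/27 + 8/9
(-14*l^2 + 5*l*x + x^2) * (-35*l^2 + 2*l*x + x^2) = 490*l^4 - 203*l^3*x - 39*l^2*x^2 + 7*l*x^3 + x^4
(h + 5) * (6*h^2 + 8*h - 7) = 6*h^3 + 38*h^2 + 33*h - 35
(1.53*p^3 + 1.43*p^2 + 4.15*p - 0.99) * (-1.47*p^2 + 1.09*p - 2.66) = -2.2491*p^5 - 0.4344*p^4 - 8.6116*p^3 + 2.175*p^2 - 12.1181*p + 2.6334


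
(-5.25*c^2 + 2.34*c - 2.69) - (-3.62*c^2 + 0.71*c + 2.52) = -1.63*c^2 + 1.63*c - 5.21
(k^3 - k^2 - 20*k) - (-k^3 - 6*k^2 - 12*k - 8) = 2*k^3 + 5*k^2 - 8*k + 8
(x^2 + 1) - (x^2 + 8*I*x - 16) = -8*I*x + 17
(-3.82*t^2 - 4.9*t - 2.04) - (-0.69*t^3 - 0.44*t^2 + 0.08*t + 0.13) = 0.69*t^3 - 3.38*t^2 - 4.98*t - 2.17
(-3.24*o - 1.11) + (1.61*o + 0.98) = -1.63*o - 0.13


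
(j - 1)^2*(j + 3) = j^3 + j^2 - 5*j + 3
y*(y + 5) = y^2 + 5*y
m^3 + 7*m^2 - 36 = (m - 2)*(m + 3)*(m + 6)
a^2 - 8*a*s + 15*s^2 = (a - 5*s)*(a - 3*s)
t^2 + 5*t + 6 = (t + 2)*(t + 3)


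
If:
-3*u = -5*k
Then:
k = 3*u/5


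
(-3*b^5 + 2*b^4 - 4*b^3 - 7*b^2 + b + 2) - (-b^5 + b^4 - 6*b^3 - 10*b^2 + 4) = -2*b^5 + b^4 + 2*b^3 + 3*b^2 + b - 2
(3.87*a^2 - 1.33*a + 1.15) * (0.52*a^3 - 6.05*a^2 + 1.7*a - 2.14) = 2.0124*a^5 - 24.1051*a^4 + 15.2235*a^3 - 17.5003*a^2 + 4.8012*a - 2.461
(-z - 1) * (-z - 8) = z^2 + 9*z + 8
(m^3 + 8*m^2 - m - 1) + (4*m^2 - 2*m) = m^3 + 12*m^2 - 3*m - 1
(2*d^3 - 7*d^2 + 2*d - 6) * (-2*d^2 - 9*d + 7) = -4*d^5 - 4*d^4 + 73*d^3 - 55*d^2 + 68*d - 42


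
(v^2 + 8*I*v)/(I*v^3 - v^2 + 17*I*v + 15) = v*(v + 8*I)/(I*v^3 - v^2 + 17*I*v + 15)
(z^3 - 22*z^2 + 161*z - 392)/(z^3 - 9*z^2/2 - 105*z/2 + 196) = 2*(z^2 - 14*z + 49)/(2*z^2 + 7*z - 49)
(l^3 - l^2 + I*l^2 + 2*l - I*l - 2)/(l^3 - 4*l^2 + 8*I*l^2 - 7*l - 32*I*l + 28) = (l^3 + l^2*(-1 + I) + l*(2 - I) - 2)/(l^3 + l^2*(-4 + 8*I) + l*(-7 - 32*I) + 28)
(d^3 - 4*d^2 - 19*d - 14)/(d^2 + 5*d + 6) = (d^2 - 6*d - 7)/(d + 3)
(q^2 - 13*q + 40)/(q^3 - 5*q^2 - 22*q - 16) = (q - 5)/(q^2 + 3*q + 2)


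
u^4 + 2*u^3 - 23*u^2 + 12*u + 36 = (u - 3)*(u - 2)*(u + 1)*(u + 6)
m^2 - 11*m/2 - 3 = (m - 6)*(m + 1/2)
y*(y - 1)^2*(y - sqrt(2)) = y^4 - 2*y^3 - sqrt(2)*y^3 + y^2 + 2*sqrt(2)*y^2 - sqrt(2)*y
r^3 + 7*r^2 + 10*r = r*(r + 2)*(r + 5)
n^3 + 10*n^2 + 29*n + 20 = (n + 1)*(n + 4)*(n + 5)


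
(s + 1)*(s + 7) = s^2 + 8*s + 7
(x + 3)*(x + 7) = x^2 + 10*x + 21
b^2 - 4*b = b*(b - 4)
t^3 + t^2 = t^2*(t + 1)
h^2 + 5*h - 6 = (h - 1)*(h + 6)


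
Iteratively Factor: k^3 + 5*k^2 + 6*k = (k + 3)*(k^2 + 2*k) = k*(k + 3)*(k + 2)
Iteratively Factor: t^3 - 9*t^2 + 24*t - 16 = (t - 4)*(t^2 - 5*t + 4) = (t - 4)*(t - 1)*(t - 4)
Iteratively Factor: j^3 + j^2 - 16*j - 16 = (j + 1)*(j^2 - 16) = (j - 4)*(j + 1)*(j + 4)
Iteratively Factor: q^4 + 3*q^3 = (q)*(q^3 + 3*q^2) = q^2*(q^2 + 3*q) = q^3*(q + 3)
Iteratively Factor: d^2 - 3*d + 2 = (d - 2)*(d - 1)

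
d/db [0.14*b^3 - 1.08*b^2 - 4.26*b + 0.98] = 0.42*b^2 - 2.16*b - 4.26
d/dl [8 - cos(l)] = sin(l)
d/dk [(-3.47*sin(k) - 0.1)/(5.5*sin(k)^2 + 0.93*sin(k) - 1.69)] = (19.085*sin(k)^2 + 1.1*sin(k) + 5.9573)*cos(k)/(30.25*sin(k)^4 + 10.23*sin(k)^3 - 17.7251*sin(k)^2 - 3.1434*sin(k) + 2.8561)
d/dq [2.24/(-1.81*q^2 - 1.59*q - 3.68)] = (8.1088*q + 3.5616)/(1.81*q^2 + 1.59*q + 3.68)^2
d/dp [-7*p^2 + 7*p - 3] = 7 - 14*p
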